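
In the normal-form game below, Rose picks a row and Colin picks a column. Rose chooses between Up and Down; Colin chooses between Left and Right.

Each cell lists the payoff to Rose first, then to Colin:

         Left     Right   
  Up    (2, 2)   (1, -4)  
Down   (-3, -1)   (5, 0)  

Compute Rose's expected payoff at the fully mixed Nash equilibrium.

First find q, the probability Colin plays Left, from Rose's indifference between Up and Down: 2q + (1−q) = −3q + 5(1−q), giving q = 4/9.
Since Rose is indifferent in equilibrium, Rose's expected payoff equals the payoff from either row against (4/9, 5/9). Using Up: 2(4/9) + (5/9) = 13/9.

13/9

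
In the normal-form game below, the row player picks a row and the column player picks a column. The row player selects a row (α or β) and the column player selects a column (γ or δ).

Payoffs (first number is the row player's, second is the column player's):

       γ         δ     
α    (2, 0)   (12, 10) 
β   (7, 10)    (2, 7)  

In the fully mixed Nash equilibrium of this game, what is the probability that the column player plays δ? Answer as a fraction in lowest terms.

Let c be the probability that the column player plays γ. In a completely mixed equilibrium, the row player must be indifferent between α and β.
The row player's expected payoff from α is 2c + 12(1−c); from β it is 7c + 2(1−c).
Setting these equal: −10c + 12 = 5c + 2, so c = 2/3.
Therefore the column player plays δ with probability 1 − 2/3 = 1/3.

1/3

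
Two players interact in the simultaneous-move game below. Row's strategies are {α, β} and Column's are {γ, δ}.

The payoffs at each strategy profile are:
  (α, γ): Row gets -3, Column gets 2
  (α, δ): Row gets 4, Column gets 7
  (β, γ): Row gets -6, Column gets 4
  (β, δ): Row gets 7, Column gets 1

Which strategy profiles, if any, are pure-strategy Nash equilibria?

none

(α, γ): Column prefers δ (7 > 2) — not an equilibrium.
(α, δ): Row prefers β (7 > 4) — not an equilibrium.
(β, γ): Row prefers α (-3 > -6) — not an equilibrium.
(β, δ): Column prefers γ (4 > 1) — not an equilibrium.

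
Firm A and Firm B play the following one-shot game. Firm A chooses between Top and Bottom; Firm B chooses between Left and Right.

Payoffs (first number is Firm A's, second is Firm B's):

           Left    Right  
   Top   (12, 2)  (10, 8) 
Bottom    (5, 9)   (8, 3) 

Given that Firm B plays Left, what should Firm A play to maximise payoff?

Top

Against Left, Firm A earns 12 from Top and 5 from Bottom.
So Top is the best response.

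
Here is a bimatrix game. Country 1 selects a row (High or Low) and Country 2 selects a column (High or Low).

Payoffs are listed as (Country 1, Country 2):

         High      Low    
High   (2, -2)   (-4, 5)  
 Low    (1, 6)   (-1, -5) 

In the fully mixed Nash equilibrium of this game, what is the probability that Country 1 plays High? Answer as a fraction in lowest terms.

11/18

Let x be the probability that Country 1 plays High. In a completely mixed equilibrium, Country 2 must be indifferent between High and Low.
Country 2's expected payoff from High is −2x + 6(1−x); from Low it is 5x − 5(1−x).
Setting these equal: −8x + 6 = 10x − 5, so x = 11/18.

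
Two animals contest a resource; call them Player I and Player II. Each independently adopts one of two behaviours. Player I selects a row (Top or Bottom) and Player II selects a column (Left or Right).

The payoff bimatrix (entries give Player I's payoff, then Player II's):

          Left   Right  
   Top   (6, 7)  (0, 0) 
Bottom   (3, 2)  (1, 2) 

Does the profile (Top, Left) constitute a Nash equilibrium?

Yes

At (Top, Left), Player I earns 6; switching to Bottom would give 3, so Player I has no profitable deviation.
Player II earns 7; switching to Right would give 0, so Player II has no profitable deviation.
Neither player can gain by a unilateral deviation, so this profile is a Nash equilibrium.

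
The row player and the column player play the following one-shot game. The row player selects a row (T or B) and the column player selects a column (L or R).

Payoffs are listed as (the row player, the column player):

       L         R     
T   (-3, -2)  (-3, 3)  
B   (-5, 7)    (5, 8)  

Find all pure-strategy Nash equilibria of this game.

(B, R)

(T, L): the column player prefers R (3 > -2) — not an equilibrium.
(T, R): the row player prefers B (5 > -3) — not an equilibrium.
(B, L): the row player prefers T (-3 > -5); the column player prefers R (8 > 7) — not an equilibrium.
(B, R): the row player gets 5 ≥ -3 from T, and the column player gets 8 ≥ 7 from L — Nash equilibrium.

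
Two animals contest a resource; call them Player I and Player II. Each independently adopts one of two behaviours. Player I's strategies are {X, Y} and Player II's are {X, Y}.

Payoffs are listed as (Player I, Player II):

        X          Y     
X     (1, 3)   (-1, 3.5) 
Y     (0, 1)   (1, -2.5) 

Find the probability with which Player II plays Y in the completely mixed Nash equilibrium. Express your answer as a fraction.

Let y be the probability that Player II plays X. In a completely mixed equilibrium, Player I must be indifferent between X and Y.
Player I's expected payoff from X is y − (1−y); from Y it is (1−y).
Setting these equal: 2y − 1 = −y + 1, so y = 2/3.
Therefore Player II plays Y with probability 1 − 2/3 = 1/3.

1/3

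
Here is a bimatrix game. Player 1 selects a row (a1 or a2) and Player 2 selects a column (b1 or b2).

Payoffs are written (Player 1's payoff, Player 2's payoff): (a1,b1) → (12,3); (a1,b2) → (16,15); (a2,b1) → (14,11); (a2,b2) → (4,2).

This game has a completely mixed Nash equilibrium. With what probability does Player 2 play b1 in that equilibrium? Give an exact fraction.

Let y be the probability that Player 2 plays b1. In a completely mixed equilibrium, Player 1 must be indifferent between a1 and a2.
Player 1's expected payoff from a1 is 12y + 16(1−y); from a2 it is 14y + 4(1−y).
Setting these equal: −4y + 16 = 10y + 4, so y = 6/7.

6/7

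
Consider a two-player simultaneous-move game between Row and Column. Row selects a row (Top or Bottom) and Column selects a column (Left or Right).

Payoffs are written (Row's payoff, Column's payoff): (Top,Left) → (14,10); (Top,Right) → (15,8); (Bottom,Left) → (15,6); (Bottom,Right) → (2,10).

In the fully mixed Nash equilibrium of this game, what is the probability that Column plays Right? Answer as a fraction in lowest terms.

Let y be the probability that Column plays Left. In a completely mixed equilibrium, Row must be indifferent between Top and Bottom.
Row's expected payoff from Top is 14y + 15(1−y); from Bottom it is 15y + 2(1−y).
Setting these equal: −y + 15 = 13y + 2, so y = 13/14.
Therefore Column plays Right with probability 1 − 13/14 = 1/14.

1/14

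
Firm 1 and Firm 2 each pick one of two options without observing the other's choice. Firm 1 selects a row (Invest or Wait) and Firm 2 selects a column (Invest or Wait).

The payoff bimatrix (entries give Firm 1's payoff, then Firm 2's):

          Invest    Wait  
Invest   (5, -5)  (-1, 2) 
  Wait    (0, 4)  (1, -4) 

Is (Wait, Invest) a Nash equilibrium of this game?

At (Wait, Invest), Firm 1 earns 0; switching to Invest would give 5, so Firm 1 would deviate.
Firm 2 earns 4; switching to Wait would give -4, so Firm 2 has no profitable deviation.
Since at least one player can profitably deviate, this is not a Nash equilibrium.

No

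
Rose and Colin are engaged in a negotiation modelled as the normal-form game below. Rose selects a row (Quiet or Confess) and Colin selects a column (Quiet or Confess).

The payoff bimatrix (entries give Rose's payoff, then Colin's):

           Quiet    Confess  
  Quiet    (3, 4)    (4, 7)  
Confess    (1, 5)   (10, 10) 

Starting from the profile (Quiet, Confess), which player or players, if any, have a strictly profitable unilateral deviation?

Rose at (Quiet, Confess) earns 4; deviating to Confess yields 10 — a strict improvement.
Colin earns 7; deviating to Quiet yields 4 — not better.
Only Rose has a strictly profitable deviation.

Rose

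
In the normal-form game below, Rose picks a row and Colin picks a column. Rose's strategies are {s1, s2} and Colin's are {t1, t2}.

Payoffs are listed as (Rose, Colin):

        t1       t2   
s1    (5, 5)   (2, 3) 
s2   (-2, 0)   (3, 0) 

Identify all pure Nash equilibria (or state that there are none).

(s1, t1): Rose gets 5 ≥ -2 from s2, and Colin gets 5 ≥ 3 from t2 — Nash equilibrium.
(s1, t2): Rose prefers s2 (3 > 2); Colin prefers t1 (5 > 3) — not an equilibrium.
(s2, t1): Rose prefers s1 (5 > -2) — not an equilibrium.
(s2, t2): Rose gets 3 ≥ 2 from s1, and Colin gets 0 ≥ 0 from t1 — Nash equilibrium.

(s1, t1) and (s2, t2)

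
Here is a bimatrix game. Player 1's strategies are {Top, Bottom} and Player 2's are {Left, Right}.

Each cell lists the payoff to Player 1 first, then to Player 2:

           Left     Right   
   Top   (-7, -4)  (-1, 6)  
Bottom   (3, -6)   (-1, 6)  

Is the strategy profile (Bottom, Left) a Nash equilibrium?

No

At (Bottom, Left), Player 1 earns 3; switching to Top would give -7, so Player 1 has no profitable deviation.
Player 2 earns -6; switching to Right would give 6, so Player 2 would deviate.
Since at least one player can profitably deviate, this is not a Nash equilibrium.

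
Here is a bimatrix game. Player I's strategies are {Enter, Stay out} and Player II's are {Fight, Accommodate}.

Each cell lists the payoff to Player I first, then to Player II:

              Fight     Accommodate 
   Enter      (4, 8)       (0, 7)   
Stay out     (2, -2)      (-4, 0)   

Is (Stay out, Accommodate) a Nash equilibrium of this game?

No

At (Stay out, Accommodate), Player I earns -4; switching to Enter would give 0, so Player I would deviate.
Player II earns 0; switching to Fight would give -2, so Player II has no profitable deviation.
Since at least one player can profitably deviate, this is not a Nash equilibrium.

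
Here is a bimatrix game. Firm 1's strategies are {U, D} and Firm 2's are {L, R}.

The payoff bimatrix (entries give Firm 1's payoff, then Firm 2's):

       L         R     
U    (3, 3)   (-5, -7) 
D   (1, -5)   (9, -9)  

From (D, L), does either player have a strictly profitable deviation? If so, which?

Firm 1

Firm 1 at (D, L) earns 1; deviating to U yields 3 — a strict improvement.
Firm 2 earns -5; deviating to R yields -9 — not better.
Only Firm 1 has a strictly profitable deviation.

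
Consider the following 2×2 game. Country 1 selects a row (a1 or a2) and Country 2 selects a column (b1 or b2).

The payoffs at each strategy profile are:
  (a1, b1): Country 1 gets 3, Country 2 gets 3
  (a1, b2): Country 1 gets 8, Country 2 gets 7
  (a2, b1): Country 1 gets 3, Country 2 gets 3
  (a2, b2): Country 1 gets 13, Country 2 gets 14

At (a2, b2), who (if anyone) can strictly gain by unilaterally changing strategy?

Country 1 at (a2, b2) earns 13; deviating to a1 yields 8 — not better.
Country 2 earns 14; deviating to b1 yields 3 — not better.
Neither player can strictly improve; the profile is a Nash equilibrium.

Neither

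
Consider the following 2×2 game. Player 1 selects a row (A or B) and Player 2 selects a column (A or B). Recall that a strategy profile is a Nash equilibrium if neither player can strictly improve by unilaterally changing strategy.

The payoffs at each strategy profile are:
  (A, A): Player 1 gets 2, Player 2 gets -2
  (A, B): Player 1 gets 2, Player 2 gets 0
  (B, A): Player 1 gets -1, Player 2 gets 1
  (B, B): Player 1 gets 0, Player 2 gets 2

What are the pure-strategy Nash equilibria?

(A, B)

(A, A): Player 2 prefers B (0 > -2) — not an equilibrium.
(A, B): Player 1 gets 2 ≥ 0 from B, and Player 2 gets 0 ≥ -2 from A — Nash equilibrium.
(B, A): Player 1 prefers A (2 > -1); Player 2 prefers B (2 > 1) — not an equilibrium.
(B, B): Player 1 prefers A (2 > 0) — not an equilibrium.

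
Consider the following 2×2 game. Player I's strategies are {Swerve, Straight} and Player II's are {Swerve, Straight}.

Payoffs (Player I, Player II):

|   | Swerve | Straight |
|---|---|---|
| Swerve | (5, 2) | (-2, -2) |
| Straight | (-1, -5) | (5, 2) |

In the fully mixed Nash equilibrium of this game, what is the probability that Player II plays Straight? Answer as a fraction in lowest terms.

6/13

Let y be the probability that Player II plays Swerve. In a completely mixed equilibrium, Player I must be indifferent between Swerve and Straight.
Player I's expected payoff from Swerve is 5y − 2(1−y); from Straight it is −y + 5(1−y).
Setting these equal: 7y − 2 = −6y + 5, so y = 7/13.
Therefore Player II plays Straight with probability 1 − 7/13 = 6/13.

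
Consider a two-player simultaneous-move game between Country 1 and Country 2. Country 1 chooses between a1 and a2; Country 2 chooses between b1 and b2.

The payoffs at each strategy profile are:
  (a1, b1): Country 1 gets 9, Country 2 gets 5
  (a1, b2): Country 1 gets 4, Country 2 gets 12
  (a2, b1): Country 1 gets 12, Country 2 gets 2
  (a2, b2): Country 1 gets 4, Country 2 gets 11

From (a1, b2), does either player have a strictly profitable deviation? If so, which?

Neither

Country 1 at (a1, b2) earns 4; deviating to a2 yields 4 — not better.
Country 2 earns 12; deviating to b1 yields 5 — not better.
Neither player can strictly improve; the profile is a Nash equilibrium.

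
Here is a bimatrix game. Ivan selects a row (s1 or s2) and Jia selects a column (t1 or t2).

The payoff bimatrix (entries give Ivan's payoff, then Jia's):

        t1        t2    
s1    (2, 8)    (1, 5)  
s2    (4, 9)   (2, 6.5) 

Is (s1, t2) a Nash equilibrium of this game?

No

At (s1, t2), Ivan earns 1; switching to s2 would give 2, so Ivan would deviate.
Jia earns 5; switching to t1 would give 8, so Jia would deviate.
Since at least one player can profitably deviate, this is not a Nash equilibrium.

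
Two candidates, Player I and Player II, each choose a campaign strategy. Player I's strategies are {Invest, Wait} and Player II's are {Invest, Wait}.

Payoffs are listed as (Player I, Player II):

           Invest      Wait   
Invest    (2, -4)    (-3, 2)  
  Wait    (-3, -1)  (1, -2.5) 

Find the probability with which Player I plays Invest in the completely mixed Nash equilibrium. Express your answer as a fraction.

1/5

Let r be the probability that Player I plays Invest. In a completely mixed equilibrium, Player II must be indifferent between Invest and Wait.
Player II's expected payoff from Invest is −4r − (1−r); from Wait it is 2r − 2.5(1−r).
Setting these equal: −3r − 1 = 4.5r − 2.5, so r = 1/5.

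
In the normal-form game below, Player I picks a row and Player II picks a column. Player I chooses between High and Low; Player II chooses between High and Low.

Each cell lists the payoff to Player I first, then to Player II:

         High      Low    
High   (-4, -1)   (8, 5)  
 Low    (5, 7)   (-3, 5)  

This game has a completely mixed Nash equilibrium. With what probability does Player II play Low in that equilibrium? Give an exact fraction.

Let q be the probability that Player II plays High. In a completely mixed equilibrium, Player I must be indifferent between High and Low.
Player I's expected payoff from High is −4q + 8(1−q); from Low it is 5q − 3(1−q).
Setting these equal: −12q + 8 = 8q − 3, so q = 11/20.
Therefore Player II plays Low with probability 1 − 11/20 = 9/20.

9/20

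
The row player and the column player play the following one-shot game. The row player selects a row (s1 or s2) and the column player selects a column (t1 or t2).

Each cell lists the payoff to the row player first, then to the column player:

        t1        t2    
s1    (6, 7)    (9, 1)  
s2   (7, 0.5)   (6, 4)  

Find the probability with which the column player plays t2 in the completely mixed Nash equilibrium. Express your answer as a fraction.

1/4

Let q be the probability that the column player plays t1. In a completely mixed equilibrium, the row player must be indifferent between s1 and s2.
The row player's expected payoff from s1 is 6q + 9(1−q); from s2 it is 7q + 6(1−q).
Setting these equal: −3q + 9 = q + 6, so q = 3/4.
Therefore the column player plays t2 with probability 1 − 3/4 = 1/4.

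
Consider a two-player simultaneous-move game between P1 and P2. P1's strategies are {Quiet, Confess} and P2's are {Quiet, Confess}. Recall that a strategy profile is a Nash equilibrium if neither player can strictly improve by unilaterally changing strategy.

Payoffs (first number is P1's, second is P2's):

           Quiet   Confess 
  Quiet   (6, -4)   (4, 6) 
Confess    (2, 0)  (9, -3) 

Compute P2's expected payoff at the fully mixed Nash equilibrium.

First find x, the probability P1 plays Quiet, from P2's indifference between Quiet and Confess: −4x = 6x − 3(1−x), giving x = 3/13.
Since P2 is indifferent in equilibrium, P2's expected payoff equals the payoff from either column against (3/13, 10/13). Using Quiet: −4(3/13) = -12/13.

-12/13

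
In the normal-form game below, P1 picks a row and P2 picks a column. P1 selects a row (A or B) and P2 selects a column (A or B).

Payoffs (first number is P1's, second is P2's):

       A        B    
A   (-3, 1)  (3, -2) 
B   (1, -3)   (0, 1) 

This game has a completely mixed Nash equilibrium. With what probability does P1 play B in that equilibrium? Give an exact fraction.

3/7

Let x be the probability that P1 plays A. In a completely mixed equilibrium, P2 must be indifferent between A and B.
P2's expected payoff from A is x − 3(1−x); from B it is −2x + (1−x).
Setting these equal: 4x − 3 = −3x + 1, so x = 4/7.
Therefore P1 plays B with probability 1 − 4/7 = 3/7.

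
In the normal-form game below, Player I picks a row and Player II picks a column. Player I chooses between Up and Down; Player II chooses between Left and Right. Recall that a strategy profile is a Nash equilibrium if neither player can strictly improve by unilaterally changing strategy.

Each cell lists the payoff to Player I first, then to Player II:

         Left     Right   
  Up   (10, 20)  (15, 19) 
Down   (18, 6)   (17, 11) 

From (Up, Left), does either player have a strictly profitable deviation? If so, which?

Player I

Player I at (Up, Left) earns 10; deviating to Down yields 18 — a strict improvement.
Player II earns 20; deviating to Right yields 19 — not better.
Only Player I has a strictly profitable deviation.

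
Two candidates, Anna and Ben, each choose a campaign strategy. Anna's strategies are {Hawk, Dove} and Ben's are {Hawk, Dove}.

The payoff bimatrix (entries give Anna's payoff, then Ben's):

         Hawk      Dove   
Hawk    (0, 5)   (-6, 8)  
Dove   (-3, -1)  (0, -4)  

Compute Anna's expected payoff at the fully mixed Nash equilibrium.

First find q, the probability Ben plays Hawk, from Anna's indifference between Hawk and Dove: −6(1−q) = −3q, giving q = 2/3.
Since Anna is indifferent in equilibrium, Anna's expected payoff equals the payoff from either row against (2/3, 1/3). Using Hawk: −6(1/3) = -2.

-2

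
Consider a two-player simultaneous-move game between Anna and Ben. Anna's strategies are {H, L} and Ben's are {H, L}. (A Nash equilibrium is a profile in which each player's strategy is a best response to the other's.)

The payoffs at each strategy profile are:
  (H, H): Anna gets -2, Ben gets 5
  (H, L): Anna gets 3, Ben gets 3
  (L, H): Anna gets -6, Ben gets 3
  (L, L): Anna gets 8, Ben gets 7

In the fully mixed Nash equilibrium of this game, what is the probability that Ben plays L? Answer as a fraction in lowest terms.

4/9

Let q be the probability that Ben plays H. In a completely mixed equilibrium, Anna must be indifferent between H and L.
Anna's expected payoff from H is −2q + 3(1−q); from L it is −6q + 8(1−q).
Setting these equal: −5q + 3 = −14q + 8, so q = 5/9.
Therefore Ben plays L with probability 1 − 5/9 = 4/9.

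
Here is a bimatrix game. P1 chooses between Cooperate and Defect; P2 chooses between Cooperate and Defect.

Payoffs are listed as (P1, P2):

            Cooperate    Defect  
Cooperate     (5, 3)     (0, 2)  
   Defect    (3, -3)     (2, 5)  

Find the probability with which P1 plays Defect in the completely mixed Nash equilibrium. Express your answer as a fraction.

Let p be the probability that P1 plays Cooperate. In a completely mixed equilibrium, P2 must be indifferent between Cooperate and Defect.
P2's expected payoff from Cooperate is 3p − 3(1−p); from Defect it is 2p + 5(1−p).
Setting these equal: 6p − 3 = −3p + 5, so p = 8/9.
Therefore P1 plays Defect with probability 1 − 8/9 = 1/9.

1/9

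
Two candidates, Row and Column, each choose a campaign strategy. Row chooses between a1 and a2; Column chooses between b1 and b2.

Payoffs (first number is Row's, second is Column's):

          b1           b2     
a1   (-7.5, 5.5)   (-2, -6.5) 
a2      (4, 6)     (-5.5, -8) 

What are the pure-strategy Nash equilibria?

(a2, b1)

(a1, b1): Row prefers a2 (4 > -7.5) — not an equilibrium.
(a1, b2): Column prefers b1 (5.5 > -6.5) — not an equilibrium.
(a2, b1): Row gets 4 ≥ -7.5 from a1, and Column gets 6 ≥ -8 from b2 — Nash equilibrium.
(a2, b2): Row prefers a1 (-2 > -5.5); Column prefers b1 (6 > -8) — not an equilibrium.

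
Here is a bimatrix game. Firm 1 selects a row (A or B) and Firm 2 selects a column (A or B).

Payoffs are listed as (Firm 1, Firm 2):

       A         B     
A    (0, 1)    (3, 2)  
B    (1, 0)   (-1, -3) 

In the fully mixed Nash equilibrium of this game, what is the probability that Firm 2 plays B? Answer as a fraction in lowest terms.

Let c be the probability that Firm 2 plays A. In a completely mixed equilibrium, Firm 1 must be indifferent between A and B.
Firm 1's expected payoff from A is 3(1−c); from B it is c − (1−c).
Setting these equal: −3c + 3 = 2c − 1, so c = 4/5.
Therefore Firm 2 plays B with probability 1 − 4/5 = 1/5.

1/5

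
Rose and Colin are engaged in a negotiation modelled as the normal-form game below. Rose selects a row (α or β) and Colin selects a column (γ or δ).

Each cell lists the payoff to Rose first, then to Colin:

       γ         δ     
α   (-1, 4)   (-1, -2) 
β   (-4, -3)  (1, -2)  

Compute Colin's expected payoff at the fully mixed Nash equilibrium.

-2

First find p, the probability Rose plays α, from Colin's indifference between γ and δ: 4p − 3(1−p) = −2p − 2(1−p), giving p = 1/7.
Since Colin is indifferent in equilibrium, Colin's expected payoff equals the payoff from either column against (1/7, 6/7). Using γ: 4(1/7) − 3(6/7) = -2.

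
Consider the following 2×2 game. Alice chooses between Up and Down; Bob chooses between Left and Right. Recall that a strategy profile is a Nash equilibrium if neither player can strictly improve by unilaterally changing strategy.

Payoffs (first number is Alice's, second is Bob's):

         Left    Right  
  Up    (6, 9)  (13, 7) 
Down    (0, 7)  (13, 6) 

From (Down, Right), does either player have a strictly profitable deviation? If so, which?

Alice at (Down, Right) earns 13; deviating to Up yields 13 — not better.
Bob earns 6; deviating to Left yields 7 — a strict improvement.
Only Bob has a strictly profitable deviation.

Bob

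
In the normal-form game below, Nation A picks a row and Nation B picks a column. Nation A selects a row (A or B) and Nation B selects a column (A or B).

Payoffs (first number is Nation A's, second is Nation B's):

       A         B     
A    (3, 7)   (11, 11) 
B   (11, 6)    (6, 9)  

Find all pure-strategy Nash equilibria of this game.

(A, B)

(A, A): Nation A prefers B (11 > 3); Nation B prefers B (11 > 7) — not an equilibrium.
(A, B): Nation A gets 11 ≥ 6 from B, and Nation B gets 11 ≥ 7 from A — Nash equilibrium.
(B, A): Nation B prefers B (9 > 6) — not an equilibrium.
(B, B): Nation A prefers A (11 > 6) — not an equilibrium.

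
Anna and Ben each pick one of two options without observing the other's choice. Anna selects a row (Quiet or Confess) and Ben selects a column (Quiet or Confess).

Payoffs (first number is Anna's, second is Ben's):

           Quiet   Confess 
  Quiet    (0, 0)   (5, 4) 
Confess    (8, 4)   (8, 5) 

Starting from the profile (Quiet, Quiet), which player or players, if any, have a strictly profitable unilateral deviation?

Anna at (Quiet, Quiet) earns 0; deviating to Confess yields 8 — a strict improvement.
Ben earns 0; deviating to Confess yields 4 — a strict improvement.
Both Anna and Ben have strictly profitable deviations.

Both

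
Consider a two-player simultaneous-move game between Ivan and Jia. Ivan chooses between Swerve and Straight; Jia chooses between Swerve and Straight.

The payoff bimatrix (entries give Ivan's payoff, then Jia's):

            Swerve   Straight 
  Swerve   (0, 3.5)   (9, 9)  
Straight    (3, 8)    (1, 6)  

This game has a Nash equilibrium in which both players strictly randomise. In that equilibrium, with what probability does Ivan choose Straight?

Let x be the probability that Ivan plays Swerve. In a completely mixed equilibrium, Jia must be indifferent between Swerve and Straight.
Jia's expected payoff from Swerve is 3.5x + 8(1−x); from Straight it is 9x + 6(1−x).
Setting these equal: −4.5x + 8 = 3x + 6, so x = 4/15.
Therefore Ivan plays Straight with probability 1 − 4/15 = 11/15.

11/15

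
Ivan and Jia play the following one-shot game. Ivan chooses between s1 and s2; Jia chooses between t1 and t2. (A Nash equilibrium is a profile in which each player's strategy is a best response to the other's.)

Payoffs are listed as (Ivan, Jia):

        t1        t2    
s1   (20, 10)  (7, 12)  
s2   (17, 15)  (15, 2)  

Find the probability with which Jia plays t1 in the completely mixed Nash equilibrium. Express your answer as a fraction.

Let q be the probability that Jia plays t1. In a completely mixed equilibrium, Ivan must be indifferent between s1 and s2.
Ivan's expected payoff from s1 is 20q + 7(1−q); from s2 it is 17q + 15(1−q).
Setting these equal: 13q + 7 = 2q + 15, so q = 8/11.

8/11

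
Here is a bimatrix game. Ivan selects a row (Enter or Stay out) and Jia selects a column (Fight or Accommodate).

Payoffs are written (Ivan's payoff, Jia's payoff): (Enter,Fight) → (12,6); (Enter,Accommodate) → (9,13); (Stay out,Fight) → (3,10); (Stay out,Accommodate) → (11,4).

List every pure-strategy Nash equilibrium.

none

(Enter, Fight): Jia prefers Accommodate (13 > 6) — not an equilibrium.
(Enter, Accommodate): Ivan prefers Stay out (11 > 9) — not an equilibrium.
(Stay out, Fight): Ivan prefers Enter (12 > 3) — not an equilibrium.
(Stay out, Accommodate): Jia prefers Fight (10 > 4) — not an equilibrium.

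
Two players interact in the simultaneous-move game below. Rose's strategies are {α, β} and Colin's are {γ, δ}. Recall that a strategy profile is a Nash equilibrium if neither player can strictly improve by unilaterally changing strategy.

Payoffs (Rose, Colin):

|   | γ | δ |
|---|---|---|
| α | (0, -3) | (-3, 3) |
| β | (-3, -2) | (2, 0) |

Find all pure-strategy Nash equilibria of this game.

(β, δ)

(α, γ): Colin prefers δ (3 > -3) — not an equilibrium.
(α, δ): Rose prefers β (2 > -3) — not an equilibrium.
(β, γ): Rose prefers α (0 > -3); Colin prefers δ (0 > -2) — not an equilibrium.
(β, δ): Rose gets 2 ≥ -3 from α, and Colin gets 0 ≥ -2 from γ — Nash equilibrium.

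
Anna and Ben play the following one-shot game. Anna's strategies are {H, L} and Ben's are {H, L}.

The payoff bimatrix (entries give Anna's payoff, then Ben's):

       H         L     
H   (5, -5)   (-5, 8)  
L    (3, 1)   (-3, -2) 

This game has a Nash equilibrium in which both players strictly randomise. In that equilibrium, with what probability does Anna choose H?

Let r be the probability that Anna plays H. In a completely mixed equilibrium, Ben must be indifferent between H and L.
Ben's expected payoff from H is −5r + (1−r); from L it is 8r − 2(1−r).
Setting these equal: −6r + 1 = 10r − 2, so r = 3/16.

3/16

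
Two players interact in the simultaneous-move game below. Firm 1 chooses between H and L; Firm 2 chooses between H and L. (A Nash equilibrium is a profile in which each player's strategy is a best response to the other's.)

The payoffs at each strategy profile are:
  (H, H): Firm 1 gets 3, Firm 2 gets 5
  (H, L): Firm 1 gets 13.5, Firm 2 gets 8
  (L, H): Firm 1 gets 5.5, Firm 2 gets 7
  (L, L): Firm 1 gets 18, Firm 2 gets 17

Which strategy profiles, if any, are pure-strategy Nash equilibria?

(H, H): Firm 1 prefers L (5.5 > 3); Firm 2 prefers L (8 > 5) — not an equilibrium.
(H, L): Firm 1 prefers L (18 > 13.5) — not an equilibrium.
(L, H): Firm 2 prefers L (17 > 7) — not an equilibrium.
(L, L): Firm 1 gets 18 ≥ 13.5 from H, and Firm 2 gets 17 ≥ 7 from H — Nash equilibrium.

(L, L)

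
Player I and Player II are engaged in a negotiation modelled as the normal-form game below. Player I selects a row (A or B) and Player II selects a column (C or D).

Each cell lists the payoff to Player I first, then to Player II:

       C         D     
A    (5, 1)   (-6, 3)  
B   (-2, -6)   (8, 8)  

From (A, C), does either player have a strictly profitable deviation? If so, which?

Player I at (A, C) earns 5; deviating to B yields -2 — not better.
Player II earns 1; deviating to D yields 3 — a strict improvement.
Only Player II has a strictly profitable deviation.

Player II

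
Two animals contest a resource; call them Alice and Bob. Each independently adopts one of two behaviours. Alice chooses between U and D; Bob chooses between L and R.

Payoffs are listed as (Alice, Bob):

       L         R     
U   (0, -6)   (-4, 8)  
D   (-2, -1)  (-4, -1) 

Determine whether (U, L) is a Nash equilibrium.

At (U, L), Alice earns 0; switching to D would give -2, so Alice has no profitable deviation.
Bob earns -6; switching to R would give 8, so Bob would deviate.
Since at least one player can profitably deviate, this is not a Nash equilibrium.

No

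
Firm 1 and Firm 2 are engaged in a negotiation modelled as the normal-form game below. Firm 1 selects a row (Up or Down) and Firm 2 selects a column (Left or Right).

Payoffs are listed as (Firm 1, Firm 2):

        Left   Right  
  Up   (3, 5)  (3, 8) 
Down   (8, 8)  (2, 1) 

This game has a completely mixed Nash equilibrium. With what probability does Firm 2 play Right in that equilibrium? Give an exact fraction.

5/6

Let y be the probability that Firm 2 plays Left. In a completely mixed equilibrium, Firm 1 must be indifferent between Up and Down.
Firm 1's expected payoff from Up is 3y + 3(1−y); from Down it is 8y + 2(1−y).
Setting these equal: 3 = 6y + 2, so y = 1/6.
Therefore Firm 2 plays Right with probability 1 − 1/6 = 5/6.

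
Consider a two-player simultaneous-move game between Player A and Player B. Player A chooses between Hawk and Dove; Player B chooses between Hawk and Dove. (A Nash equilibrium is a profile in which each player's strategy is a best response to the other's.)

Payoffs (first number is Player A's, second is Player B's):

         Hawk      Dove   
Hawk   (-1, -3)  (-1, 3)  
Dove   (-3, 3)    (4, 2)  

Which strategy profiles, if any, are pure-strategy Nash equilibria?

(Hawk, Hawk): Player B prefers Dove (3 > -3) — not an equilibrium.
(Hawk, Dove): Player A prefers Dove (4 > -1) — not an equilibrium.
(Dove, Hawk): Player A prefers Hawk (-1 > -3) — not an equilibrium.
(Dove, Dove): Player B prefers Hawk (3 > 2) — not an equilibrium.

none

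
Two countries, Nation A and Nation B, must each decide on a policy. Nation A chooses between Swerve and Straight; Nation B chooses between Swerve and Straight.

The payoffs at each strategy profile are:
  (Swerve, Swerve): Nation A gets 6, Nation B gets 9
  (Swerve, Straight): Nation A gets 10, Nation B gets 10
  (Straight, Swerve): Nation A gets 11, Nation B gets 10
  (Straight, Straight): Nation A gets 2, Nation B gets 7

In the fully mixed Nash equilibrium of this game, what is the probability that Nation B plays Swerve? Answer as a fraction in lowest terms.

8/13

Let c be the probability that Nation B plays Swerve. In a completely mixed equilibrium, Nation A must be indifferent between Swerve and Straight.
Nation A's expected payoff from Swerve is 6c + 10(1−c); from Straight it is 11c + 2(1−c).
Setting these equal: −4c + 10 = 9c + 2, so c = 8/13.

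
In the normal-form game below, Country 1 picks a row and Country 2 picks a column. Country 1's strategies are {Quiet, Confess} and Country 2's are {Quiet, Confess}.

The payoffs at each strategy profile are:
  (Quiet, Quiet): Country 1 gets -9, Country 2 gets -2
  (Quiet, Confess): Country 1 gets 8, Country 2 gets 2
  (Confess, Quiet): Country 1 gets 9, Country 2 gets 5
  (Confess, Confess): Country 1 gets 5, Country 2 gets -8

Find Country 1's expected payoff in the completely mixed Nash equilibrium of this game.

First find q, the probability Country 2 plays Quiet, from Country 1's indifference between Quiet and Confess: −9q + 8(1−q) = 9q + 5(1−q), giving q = 1/7.
Since Country 1 is indifferent in equilibrium, Country 1's expected payoff equals the payoff from either row against (1/7, 6/7). Using Quiet: −9(1/7) + 8(6/7) = 39/7.

39/7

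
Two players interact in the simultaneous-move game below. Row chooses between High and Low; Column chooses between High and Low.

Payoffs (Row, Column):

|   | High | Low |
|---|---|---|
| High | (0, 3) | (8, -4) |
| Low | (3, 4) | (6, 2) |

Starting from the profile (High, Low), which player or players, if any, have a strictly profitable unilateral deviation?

Row at (High, Low) earns 8; deviating to Low yields 6 — not better.
Column earns -4; deviating to High yields 3 — a strict improvement.
Only Column has a strictly profitable deviation.

Column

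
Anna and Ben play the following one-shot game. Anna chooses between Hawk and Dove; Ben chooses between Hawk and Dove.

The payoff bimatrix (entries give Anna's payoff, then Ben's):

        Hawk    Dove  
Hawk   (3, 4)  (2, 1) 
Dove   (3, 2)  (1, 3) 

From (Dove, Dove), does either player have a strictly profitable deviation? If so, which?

Anna at (Dove, Dove) earns 1; deviating to Hawk yields 2 — a strict improvement.
Ben earns 3; deviating to Hawk yields 2 — not better.
Only Anna has a strictly profitable deviation.

Anna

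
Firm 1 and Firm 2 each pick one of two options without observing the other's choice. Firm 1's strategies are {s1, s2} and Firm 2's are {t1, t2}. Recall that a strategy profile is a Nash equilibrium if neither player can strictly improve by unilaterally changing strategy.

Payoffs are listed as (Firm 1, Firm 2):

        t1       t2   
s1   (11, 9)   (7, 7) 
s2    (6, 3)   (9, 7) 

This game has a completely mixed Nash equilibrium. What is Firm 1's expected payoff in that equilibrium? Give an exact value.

First find y, the probability Firm 2 plays t1, from Firm 1's indifference between s1 and s2: 11y + 7(1−y) = 6y + 9(1−y), giving y = 2/7.
Since Firm 1 is indifferent in equilibrium, Firm 1's expected payoff equals the payoff from either row against (2/7, 5/7). Using s1: 11(2/7) + 7(5/7) = 57/7.

57/7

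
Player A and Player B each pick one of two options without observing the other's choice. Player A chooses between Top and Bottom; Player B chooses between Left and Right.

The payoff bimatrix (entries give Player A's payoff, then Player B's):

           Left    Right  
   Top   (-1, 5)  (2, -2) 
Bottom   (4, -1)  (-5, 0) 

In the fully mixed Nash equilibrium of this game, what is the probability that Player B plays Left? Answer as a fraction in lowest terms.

Let c be the probability that Player B plays Left. In a completely mixed equilibrium, Player A must be indifferent between Top and Bottom.
Player A's expected payoff from Top is −c + 2(1−c); from Bottom it is 4c − 5(1−c).
Setting these equal: −3c + 2 = 9c − 5, so c = 7/12.

7/12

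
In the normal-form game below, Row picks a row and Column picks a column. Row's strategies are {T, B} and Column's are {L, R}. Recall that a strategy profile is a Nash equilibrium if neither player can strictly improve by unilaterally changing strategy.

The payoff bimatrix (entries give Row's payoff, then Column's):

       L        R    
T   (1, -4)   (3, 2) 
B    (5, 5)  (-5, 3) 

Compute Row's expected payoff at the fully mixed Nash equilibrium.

First find y, the probability Column plays L, from Row's indifference between T and B: y + 3(1−y) = 5y − 5(1−y), giving y = 2/3.
Since Row is indifferent in equilibrium, Row's expected payoff equals the payoff from either row against (2/3, 1/3). Using T: (2/3) + 3(1/3) = 5/3.

5/3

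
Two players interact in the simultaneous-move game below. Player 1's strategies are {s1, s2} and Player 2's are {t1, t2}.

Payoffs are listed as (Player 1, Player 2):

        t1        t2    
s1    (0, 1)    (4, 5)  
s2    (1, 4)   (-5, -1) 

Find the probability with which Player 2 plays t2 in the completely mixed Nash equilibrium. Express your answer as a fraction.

1/10

Let c be the probability that Player 2 plays t1. In a completely mixed equilibrium, Player 1 must be indifferent between s1 and s2.
Player 1's expected payoff from s1 is 4(1−c); from s2 it is c − 5(1−c).
Setting these equal: −4c + 4 = 6c − 5, so c = 9/10.
Therefore Player 2 plays t2 with probability 1 − 9/10 = 1/10.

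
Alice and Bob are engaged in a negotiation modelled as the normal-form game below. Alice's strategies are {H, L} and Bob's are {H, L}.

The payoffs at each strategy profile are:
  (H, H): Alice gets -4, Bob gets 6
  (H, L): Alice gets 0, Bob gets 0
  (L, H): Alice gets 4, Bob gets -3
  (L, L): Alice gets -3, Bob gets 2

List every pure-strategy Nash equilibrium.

(H, H): Alice prefers L (4 > -4) — not an equilibrium.
(H, L): Bob prefers H (6 > 0) — not an equilibrium.
(L, H): Bob prefers L (2 > -3) — not an equilibrium.
(L, L): Alice prefers H (0 > -3) — not an equilibrium.

none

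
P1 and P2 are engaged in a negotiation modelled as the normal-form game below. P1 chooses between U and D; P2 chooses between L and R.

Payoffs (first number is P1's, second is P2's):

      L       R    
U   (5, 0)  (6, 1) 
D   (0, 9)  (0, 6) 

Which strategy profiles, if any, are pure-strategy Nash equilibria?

(U, L): P2 prefers R (1 > 0) — not an equilibrium.
(U, R): P1 gets 6 ≥ 0 from D, and P2 gets 1 ≥ 0 from L — Nash equilibrium.
(D, L): P1 prefers U (5 > 0) — not an equilibrium.
(D, R): P1 prefers U (6 > 0); P2 prefers L (9 > 6) — not an equilibrium.

(U, R)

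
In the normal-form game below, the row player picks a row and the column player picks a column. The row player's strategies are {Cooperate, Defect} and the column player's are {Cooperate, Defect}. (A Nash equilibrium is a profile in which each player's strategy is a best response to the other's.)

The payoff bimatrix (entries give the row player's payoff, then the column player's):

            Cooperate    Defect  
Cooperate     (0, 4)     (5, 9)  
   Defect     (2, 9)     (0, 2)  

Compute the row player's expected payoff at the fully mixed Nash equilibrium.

First find q, the probability the column player plays Cooperate, from the row player's indifference between Cooperate and Defect: 5(1−q) = 2q, giving q = 5/7.
Since the row player is indifferent in equilibrium, the row player's expected payoff equals the payoff from either row against (5/7, 2/7). Using Cooperate: 5(2/7) = 10/7.

10/7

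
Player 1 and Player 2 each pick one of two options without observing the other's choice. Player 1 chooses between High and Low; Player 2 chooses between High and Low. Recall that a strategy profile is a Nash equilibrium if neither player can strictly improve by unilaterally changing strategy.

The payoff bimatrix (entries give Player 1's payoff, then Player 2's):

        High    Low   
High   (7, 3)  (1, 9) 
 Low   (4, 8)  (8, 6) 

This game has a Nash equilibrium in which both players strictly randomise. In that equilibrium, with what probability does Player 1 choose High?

Let r be the probability that Player 1 plays High. In a completely mixed equilibrium, Player 2 must be indifferent between High and Low.
Player 2's expected payoff from High is 3r + 8(1−r); from Low it is 9r + 6(1−r).
Setting these equal: −5r + 8 = 3r + 6, so r = 1/4.

1/4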